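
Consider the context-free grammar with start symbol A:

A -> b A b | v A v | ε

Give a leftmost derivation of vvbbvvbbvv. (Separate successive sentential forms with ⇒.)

A ⇒ vAv   [A -> v A v]
vAv ⇒ vvAvv   [A -> v A v]
vvAvv ⇒ vvbAbvv   [A -> b A b]
vvbAbvv ⇒ vvbbAbbvv   [A -> b A b]
vvbbAbbvv ⇒ vvbbvAvbbvv   [A -> v A v]
vvbbvAvbbvv ⇒ vvbbvvbbvv   [A -> ε]

A⇒vAv⇒vvAvv⇒vvbAbvv⇒vvbbAbbvv⇒vvbbvAvbbvv⇒vvbbvvbbvv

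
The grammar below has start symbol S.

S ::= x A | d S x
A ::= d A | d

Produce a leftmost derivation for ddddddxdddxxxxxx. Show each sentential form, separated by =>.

S => dSx   [S ::= d S x]
dSx => ddSxx   [S ::= d S x]
ddSxx => dddSxxx   [S ::= d S x]
dddSxxx => ddddSxxxx   [S ::= d S x]
ddddSxxxx => dddddSxxxxx   [S ::= d S x]
dddddSxxxxx => ddddddSxxxxxx   [S ::= d S x]
ddddddSxxxxxx => ddddddxAxxxxxx   [S ::= x A]
ddddddxAxxxxxx => ddddddxdAxxxxxx   [A ::= d A]
ddddddxdAxxxxxx => ddddddxddAxxxxxx   [A ::= d A]
ddddddxddAxxxxxx => ddddddxdddxxxxxx   [A ::= d]

S=>dSx=>ddSxx=>dddSxxx=>ddddSxxxx=>dddddSxxxxx=>ddddddSxxxxxx=>ddddddxAxxxxxx=>ddddddxdAxxxxxx=>ddddddxddAxxxxxx=>ddddddxdddxxxxxx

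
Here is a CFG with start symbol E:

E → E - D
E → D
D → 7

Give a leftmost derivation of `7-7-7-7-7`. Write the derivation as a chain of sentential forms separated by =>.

E=>E-D=>E-D-D=>E-D-D-D=>E-D-D-D-D=>D-D-D-D-D=>7-D-D-D-D=>7-7-D-D-D=>7-7-7-D-D=>7-7-7-7-D=>7-7-7-7-7

E => E-D   [E → E - D]
E-D => E-D-D   [E → E - D]
E-D-D => E-D-D-D   [E → E - D]
E-D-D-D => E-D-D-D-D   [E → E - D]
E-D-D-D-D => D-D-D-D-D   [E → D]
D-D-D-D-D => 7-D-D-D-D   [D → 7]
7-D-D-D-D => 7-7-D-D-D   [D → 7]
7-7-D-D-D => 7-7-7-D-D   [D → 7]
7-7-7-D-D => 7-7-7-7-D   [D → 7]
7-7-7-7-D => 7-7-7-7-7   [D → 7]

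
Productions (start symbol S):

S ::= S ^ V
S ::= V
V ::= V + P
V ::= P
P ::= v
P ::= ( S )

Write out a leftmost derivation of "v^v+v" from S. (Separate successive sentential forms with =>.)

S=>S^V=>V^V=>P^V=>v^V=>v^V+P=>v^P+P=>v^v+P=>v^v+v

S => S^V   [S ::= S ^ V]
S^V => V^V   [S ::= V]
V^V => P^V   [V ::= P]
P^V => v^V   [P ::= v]
v^V => v^V+P   [V ::= V + P]
v^V+P => v^P+P   [V ::= P]
v^P+P => v^v+P   [P ::= v]
v^v+P => v^v+v   [P ::= v]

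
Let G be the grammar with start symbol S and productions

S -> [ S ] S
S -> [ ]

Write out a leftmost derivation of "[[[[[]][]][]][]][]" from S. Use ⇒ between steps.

S ⇒ [S]S ⇒ [[S]S]S ⇒ [[[S]S]S]S ⇒ [[[[S]S]S]S]S ⇒ [[[[[]]S]S]S]S ⇒ [[[[[]][]]S]S]S ⇒ [[[[[]][]][]]S]S ⇒ [[[[[]][]][]][]]S ⇒ [[[[[]][]][]][]][]

S ⇒ [S]S   [S -> [ S ] S]
[S]S ⇒ [[S]S]S   [S -> [ S ] S]
[[S]S]S ⇒ [[[S]S]S]S   [S -> [ S ] S]
[[[S]S]S]S ⇒ [[[[S]S]S]S]S   [S -> [ S ] S]
[[[[S]S]S]S]S ⇒ [[[[[]]S]S]S]S   [S -> [ ]]
[[[[[]]S]S]S]S ⇒ [[[[[]][]]S]S]S   [S -> [ ]]
[[[[[]][]]S]S]S ⇒ [[[[[]][]][]]S]S   [S -> [ ]]
[[[[[]][]][]]S]S ⇒ [[[[[]][]][]][]]S   [S -> [ ]]
[[[[[]][]][]][]]S ⇒ [[[[[]][]][]][]][]   [S -> [ ]]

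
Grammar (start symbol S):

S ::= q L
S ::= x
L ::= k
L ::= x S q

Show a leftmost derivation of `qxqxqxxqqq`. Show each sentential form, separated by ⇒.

S ⇒ qL   [S ::= q L]
qL ⇒ qxSq   [L ::= x S q]
qxSq ⇒ qxqLq   [S ::= q L]
qxqLq ⇒ qxqxSqq   [L ::= x S q]
qxqxSqq ⇒ qxqxqLqq   [S ::= q L]
qxqxqLqq ⇒ qxqxqxSqqq   [L ::= x S q]
qxqxqxSqqq ⇒ qxqxqxxqqq   [S ::= x]

S ⇒ qL ⇒ qxSq ⇒ qxqLq ⇒ qxqxSqq ⇒ qxqxqLqq ⇒ qxqxqxSqqq ⇒ qxqxqxxqqq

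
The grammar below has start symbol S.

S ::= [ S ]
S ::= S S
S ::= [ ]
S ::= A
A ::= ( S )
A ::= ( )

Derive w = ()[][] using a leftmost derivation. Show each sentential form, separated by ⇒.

S ⇒ SS ⇒ SSS ⇒ ASS ⇒ ()SS ⇒ ()[]S ⇒ ()[][]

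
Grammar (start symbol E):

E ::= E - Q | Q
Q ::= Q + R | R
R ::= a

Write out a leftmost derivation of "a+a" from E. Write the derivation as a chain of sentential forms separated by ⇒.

E ⇒ Q ⇒ Q+R ⇒ R+R ⇒ a+R ⇒ a+a

E ⇒ Q   [E ::= Q]
Q ⇒ Q+R   [Q ::= Q + R]
Q+R ⇒ R+R   [Q ::= R]
R+R ⇒ a+R   [R ::= a]
a+R ⇒ a+a   [R ::= a]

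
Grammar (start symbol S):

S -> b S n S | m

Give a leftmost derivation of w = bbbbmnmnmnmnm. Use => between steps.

S => bSnS => bbSnSnS => bbbSnSnSnS => bbbbSnSnSnSnS => bbbbmnSnSnSnS => bbbbmnmnSnSnS => bbbbmnmnmnSnS => bbbbmnmnmnmnS => bbbbmnmnmnmnm

S => bSnS   [S -> b S n S]
bSnS => bbSnSnS   [S -> b S n S]
bbSnSnS => bbbSnSnSnS   [S -> b S n S]
bbbSnSnSnS => bbbbSnSnSnSnS   [S -> b S n S]
bbbbSnSnSnSnS => bbbbmnSnSnSnS   [S -> m]
bbbbmnSnSnSnS => bbbbmnmnSnSnS   [S -> m]
bbbbmnmnSnSnS => bbbbmnmnmnSnS   [S -> m]
bbbbmnmnmnSnS => bbbbmnmnmnmnS   [S -> m]
bbbbmnmnmnmnS => bbbbmnmnmnmnm   [S -> m]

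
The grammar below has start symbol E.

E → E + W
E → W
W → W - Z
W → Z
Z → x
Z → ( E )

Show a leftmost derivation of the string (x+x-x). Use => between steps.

E => W => Z => (E) => (E+W) => (W+W) => (Z+W) => (x+W) => (x+W-Z) => (x+Z-Z) => (x+x-Z) => (x+x-x)

E => W   [E → W]
W => Z   [W → Z]
Z => (E)   [Z → ( E )]
(E) => (E+W)   [E → E + W]
(E+W) => (W+W)   [E → W]
(W+W) => (Z+W)   [W → Z]
(Z+W) => (x+W)   [Z → x]
(x+W) => (x+W-Z)   [W → W - Z]
(x+W-Z) => (x+Z-Z)   [W → Z]
(x+Z-Z) => (x+x-Z)   [Z → x]
(x+x-Z) => (x+x-x)   [Z → x]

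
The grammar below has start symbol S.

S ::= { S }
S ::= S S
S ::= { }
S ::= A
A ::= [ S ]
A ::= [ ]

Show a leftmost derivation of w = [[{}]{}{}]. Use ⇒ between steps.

S ⇒ A ⇒ [S] ⇒ [SS] ⇒ [SSS] ⇒ [ASS] ⇒ [[S]SS] ⇒ [[{}]SS] ⇒ [[{}]{}S] ⇒ [[{}]{}{}]

S ⇒ A   [S ::= A]
A ⇒ [S]   [A ::= [ S ]]
[S] ⇒ [SS]   [S ::= S S]
[SS] ⇒ [SSS]   [S ::= S S]
[SSS] ⇒ [ASS]   [S ::= A]
[ASS] ⇒ [[S]SS]   [A ::= [ S ]]
[[S]SS] ⇒ [[{}]SS]   [S ::= { }]
[[{}]SS] ⇒ [[{}]{}S]   [S ::= { }]
[[{}]{}S] ⇒ [[{}]{}{}]   [S ::= { }]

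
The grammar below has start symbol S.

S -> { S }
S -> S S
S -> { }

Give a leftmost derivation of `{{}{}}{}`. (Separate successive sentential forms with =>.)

S => SS => {S}S => {SS}S => {{}S}S => {{}{}}S => {{}{}}{}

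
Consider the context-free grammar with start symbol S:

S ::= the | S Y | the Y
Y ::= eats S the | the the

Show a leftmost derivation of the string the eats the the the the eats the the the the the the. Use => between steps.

S => S Y => S Y Y => S Y Y Y => the Y Y Y Y => the eats S the Y Y Y => the eats the the Y Y Y => the eats the the the the Y Y => the eats the the the the eats S the Y => the eats the the the the eats the Y the Y => the eats the the the the eats the the the the Y => the eats the the the the eats the the the the the the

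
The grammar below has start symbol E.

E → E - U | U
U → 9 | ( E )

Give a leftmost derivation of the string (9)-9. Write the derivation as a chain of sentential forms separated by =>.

E=>E-U=>U-U=>(E)-U=>(U)-U=>(9)-U=>(9)-9

E => E-U   [E → E - U]
E-U => U-U   [E → U]
U-U => (E)-U   [U → ( E )]
(E)-U => (U)-U   [E → U]
(U)-U => (9)-U   [U → 9]
(9)-U => (9)-9   [U → 9]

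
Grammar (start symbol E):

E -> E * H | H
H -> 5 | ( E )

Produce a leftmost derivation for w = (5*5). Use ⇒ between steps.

E⇒H⇒(E)⇒(E*H)⇒(H*H)⇒(5*H)⇒(5*5)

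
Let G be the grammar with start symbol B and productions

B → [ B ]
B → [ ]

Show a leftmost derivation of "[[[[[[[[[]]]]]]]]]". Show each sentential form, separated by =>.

B=>[B]=>[[B]]=>[[[B]]]=>[[[[B]]]]=>[[[[[B]]]]]=>[[[[[[B]]]]]]=>[[[[[[[B]]]]]]]=>[[[[[[[[B]]]]]]]]=>[[[[[[[[[]]]]]]]]]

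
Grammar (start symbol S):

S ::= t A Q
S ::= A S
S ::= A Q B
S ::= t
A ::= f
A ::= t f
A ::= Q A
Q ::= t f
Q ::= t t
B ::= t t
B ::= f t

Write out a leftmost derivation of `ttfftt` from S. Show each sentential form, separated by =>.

S => tAQ   [S ::= t A Q]
tAQ => tQAQ   [A ::= Q A]
tQAQ => ttfAQ   [Q ::= t f]
ttfAQ => ttffQ   [A ::= f]
ttffQ => ttfftt   [Q ::= t t]

S => tAQ => tQAQ => ttfAQ => ttffQ => ttfftt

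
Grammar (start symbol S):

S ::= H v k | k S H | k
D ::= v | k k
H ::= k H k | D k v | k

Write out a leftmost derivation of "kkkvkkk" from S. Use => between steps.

S => kSH => kkSHH => kkHvkHH => kkkvkHH => kkkvkkH => kkkvkkk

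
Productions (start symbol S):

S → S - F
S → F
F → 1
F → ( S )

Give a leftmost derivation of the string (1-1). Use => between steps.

S=>F=>(S)=>(S-F)=>(F-F)=>(1-F)=>(1-1)

S => F   [S → F]
F => (S)   [F → ( S )]
(S) => (S-F)   [S → S - F]
(S-F) => (F-F)   [S → F]
(F-F) => (1-F)   [F → 1]
(1-F) => (1-1)   [F → 1]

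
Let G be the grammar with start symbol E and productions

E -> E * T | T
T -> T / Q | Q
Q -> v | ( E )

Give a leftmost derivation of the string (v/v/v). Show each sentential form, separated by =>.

E => T => Q => (E) => (T) => (T/Q) => (T/Q/Q) => (Q/Q/Q) => (v/Q/Q) => (v/v/Q) => (v/v/v)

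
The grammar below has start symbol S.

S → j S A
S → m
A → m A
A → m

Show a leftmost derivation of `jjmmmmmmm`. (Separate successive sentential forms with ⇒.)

S ⇒ jSA ⇒ jjSAA ⇒ jjmAA ⇒ jjmmAA ⇒ jjmmmAA ⇒ jjmmmmAA ⇒ jjmmmmmAA ⇒ jjmmmmmmA ⇒ jjmmmmmmm

S ⇒ jSA   [S → j S A]
jSA ⇒ jjSAA   [S → j S A]
jjSAA ⇒ jjmAA   [S → m]
jjmAA ⇒ jjmmAA   [A → m A]
jjmmAA ⇒ jjmmmAA   [A → m A]
jjmmmAA ⇒ jjmmmmAA   [A → m A]
jjmmmmAA ⇒ jjmmmmmAA   [A → m A]
jjmmmmmAA ⇒ jjmmmmmmA   [A → m]
jjmmmmmmA ⇒ jjmmmmmmm   [A → m]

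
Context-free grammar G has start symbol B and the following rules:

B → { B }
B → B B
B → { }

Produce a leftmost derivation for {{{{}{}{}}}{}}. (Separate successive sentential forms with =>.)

B => {B}   [B → { B }]
{B} => {BB}   [B → B B]
{BB} => {{B}B}   [B → { B }]
{{B}B} => {{{B}}B}   [B → { B }]
{{{B}}B} => {{{BB}}B}   [B → B B]
{{{BB}}B} => {{{BBB}}B}   [B → B B]
{{{BBB}}B} => {{{{}BB}}B}   [B → { }]
{{{{}BB}}B} => {{{{}{}B}}B}   [B → { }]
{{{{}{}B}}B} => {{{{}{}{}}}B}   [B → { }]
{{{{}{}{}}}B} => {{{{}{}{}}}{}}   [B → { }]

B => {B} => {BB} => {{B}B} => {{{B}}B} => {{{BB}}B} => {{{BBB}}B} => {{{{}BB}}B} => {{{{}{}B}}B} => {{{{}{}{}}}B} => {{{{}{}{}}}{}}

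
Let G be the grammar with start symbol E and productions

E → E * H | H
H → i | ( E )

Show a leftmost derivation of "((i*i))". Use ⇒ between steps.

E ⇒ H ⇒ (E) ⇒ (H) ⇒ ((E)) ⇒ ((E*H)) ⇒ ((H*H)) ⇒ ((i*H)) ⇒ ((i*i))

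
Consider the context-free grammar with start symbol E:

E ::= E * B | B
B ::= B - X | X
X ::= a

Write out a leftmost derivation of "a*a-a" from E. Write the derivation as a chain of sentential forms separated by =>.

E => E*B => B*B => X*B => a*B => a*B-X => a*X-X => a*a-X => a*a-a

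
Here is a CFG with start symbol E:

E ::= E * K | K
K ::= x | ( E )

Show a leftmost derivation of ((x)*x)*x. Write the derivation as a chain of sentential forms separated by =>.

E => E*K   [E ::= E * K]
E*K => K*K   [E ::= K]
K*K => (E)*K   [K ::= ( E )]
(E)*K => (E*K)*K   [E ::= E * K]
(E*K)*K => (K*K)*K   [E ::= K]
(K*K)*K => ((E)*K)*K   [K ::= ( E )]
((E)*K)*K => ((K)*K)*K   [E ::= K]
((K)*K)*K => ((x)*K)*K   [K ::= x]
((x)*K)*K => ((x)*x)*K   [K ::= x]
((x)*x)*K => ((x)*x)*x   [K ::= x]

E => E*K => K*K => (E)*K => (E*K)*K => (K*K)*K => ((E)*K)*K => ((K)*K)*K => ((x)*K)*K => ((x)*x)*K => ((x)*x)*x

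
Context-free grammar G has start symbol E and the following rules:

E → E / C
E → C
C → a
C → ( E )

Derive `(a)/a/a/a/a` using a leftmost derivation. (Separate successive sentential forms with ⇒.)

E⇒E/C⇒E/C/C⇒E/C/C/C⇒E/C/C/C/C⇒C/C/C/C/C⇒(E)/C/C/C/C⇒(C)/C/C/C/C⇒(a)/C/C/C/C⇒(a)/a/C/C/C⇒(a)/a/a/C/C⇒(a)/a/a/a/C⇒(a)/a/a/a/a

E ⇒ E/C   [E → E / C]
E/C ⇒ E/C/C   [E → E / C]
E/C/C ⇒ E/C/C/C   [E → E / C]
E/C/C/C ⇒ E/C/C/C/C   [E → E / C]
E/C/C/C/C ⇒ C/C/C/C/C   [E → C]
C/C/C/C/C ⇒ (E)/C/C/C/C   [C → ( E )]
(E)/C/C/C/C ⇒ (C)/C/C/C/C   [E → C]
(C)/C/C/C/C ⇒ (a)/C/C/C/C   [C → a]
(a)/C/C/C/C ⇒ (a)/a/C/C/C   [C → a]
(a)/a/C/C/C ⇒ (a)/a/a/C/C   [C → a]
(a)/a/a/C/C ⇒ (a)/a/a/a/C   [C → a]
(a)/a/a/a/C ⇒ (a)/a/a/a/a   [C → a]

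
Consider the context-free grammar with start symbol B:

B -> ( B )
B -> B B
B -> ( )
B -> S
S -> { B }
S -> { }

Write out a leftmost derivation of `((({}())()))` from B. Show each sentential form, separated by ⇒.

B ⇒ (B) ⇒ ((B)) ⇒ ((BB)) ⇒ (((B)B)) ⇒ (((BB)B)) ⇒ (((SB)B)) ⇒ ((({}B)B)) ⇒ ((({}())B)) ⇒ ((({}())()))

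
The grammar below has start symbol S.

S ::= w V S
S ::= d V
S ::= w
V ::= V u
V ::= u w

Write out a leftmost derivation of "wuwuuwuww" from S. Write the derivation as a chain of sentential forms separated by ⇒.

S ⇒ wVS   [S ::= w V S]
wVS ⇒ wVuS   [V ::= V u]
wVuS ⇒ wVuuS   [V ::= V u]
wVuuS ⇒ wuwuuS   [V ::= u w]
wuwuuS ⇒ wuwuuwVS   [S ::= w V S]
wuwuuwVS ⇒ wuwuuwuwS   [V ::= u w]
wuwuuwuwS ⇒ wuwuuwuww   [S ::= w]

S ⇒ wVS ⇒ wVuS ⇒ wVuuS ⇒ wuwuuS ⇒ wuwuuwVS ⇒ wuwuuwuwS ⇒ wuwuuwuww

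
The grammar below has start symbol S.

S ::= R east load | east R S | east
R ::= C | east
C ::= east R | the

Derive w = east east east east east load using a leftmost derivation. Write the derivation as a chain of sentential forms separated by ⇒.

S ⇒ R east load ⇒ C east load ⇒ east R east load ⇒ east C east load ⇒ east east R east load ⇒ east east C east load ⇒ east east east R east load ⇒ east east east east east load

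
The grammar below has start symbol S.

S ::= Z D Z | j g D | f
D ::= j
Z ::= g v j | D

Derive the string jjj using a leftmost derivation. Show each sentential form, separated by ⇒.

S ⇒ ZDZ   [S ::= Z D Z]
ZDZ ⇒ DDZ   [Z ::= D]
DDZ ⇒ jDZ   [D ::= j]
jDZ ⇒ jjZ   [D ::= j]
jjZ ⇒ jjD   [Z ::= D]
jjD ⇒ jjj   [D ::= j]

S ⇒ ZDZ ⇒ DDZ ⇒ jDZ ⇒ jjZ ⇒ jjD ⇒ jjj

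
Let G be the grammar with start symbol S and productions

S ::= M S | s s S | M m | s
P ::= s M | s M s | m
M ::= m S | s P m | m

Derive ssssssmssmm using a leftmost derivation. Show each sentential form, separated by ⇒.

S⇒ssS⇒ssssS⇒ssssMm⇒sssssPmm⇒ssssssMsmm⇒ssssssmSsmm⇒ssssssmssmm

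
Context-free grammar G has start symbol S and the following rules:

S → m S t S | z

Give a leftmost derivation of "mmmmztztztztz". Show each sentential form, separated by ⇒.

S ⇒ mStS   [S → m S t S]
mStS ⇒ mmStStS   [S → m S t S]
mmStStS ⇒ mmmStStStS   [S → m S t S]
mmmStStStS ⇒ mmmmStStStStS   [S → m S t S]
mmmmStStStStS ⇒ mmmmztStStStS   [S → z]
mmmmztStStStS ⇒ mmmmztztStStS   [S → z]
mmmmztztStStS ⇒ mmmmztztztStS   [S → z]
mmmmztztztStS ⇒ mmmmztztztztS   [S → z]
mmmmztztztztS ⇒ mmmmztztztztz   [S → z]

S ⇒ mStS ⇒ mmStStS ⇒ mmmStStStS ⇒ mmmmStStStStS ⇒ mmmmztStStStS ⇒ mmmmztztStStS ⇒ mmmmztztztStS ⇒ mmmmztztztztS ⇒ mmmmztztztztz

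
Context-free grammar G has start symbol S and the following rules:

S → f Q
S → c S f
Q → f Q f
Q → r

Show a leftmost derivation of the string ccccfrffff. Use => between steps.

S => cSf   [S → c S f]
cSf => ccSff   [S → c S f]
ccSff => cccSfff   [S → c S f]
cccSfff => ccccSffff   [S → c S f]
ccccSffff => ccccfQffff   [S → f Q]
ccccfQffff => ccccfrffff   [Q → r]

S => cSf => ccSff => cccSfff => ccccSffff => ccccfQffff => ccccfrffff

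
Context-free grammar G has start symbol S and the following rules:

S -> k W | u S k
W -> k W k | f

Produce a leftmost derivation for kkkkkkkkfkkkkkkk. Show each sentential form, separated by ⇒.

S⇒kW⇒kkWk⇒kkkWkk⇒kkkkWkkk⇒kkkkkWkkkk⇒kkkkkkWkkkkk⇒kkkkkkkWkkkkkk⇒kkkkkkkkWkkkkkkk⇒kkkkkkkkfkkkkkkk

S ⇒ kW   [S -> k W]
kW ⇒ kkWk   [W -> k W k]
kkWk ⇒ kkkWkk   [W -> k W k]
kkkWkk ⇒ kkkkWkkk   [W -> k W k]
kkkkWkkk ⇒ kkkkkWkkkk   [W -> k W k]
kkkkkWkkkk ⇒ kkkkkkWkkkkk   [W -> k W k]
kkkkkkWkkkkk ⇒ kkkkkkkWkkkkkk   [W -> k W k]
kkkkkkkWkkkkkk ⇒ kkkkkkkkWkkkkkkk   [W -> k W k]
kkkkkkkkWkkkkkkk ⇒ kkkkkkkkfkkkkkkk   [W -> f]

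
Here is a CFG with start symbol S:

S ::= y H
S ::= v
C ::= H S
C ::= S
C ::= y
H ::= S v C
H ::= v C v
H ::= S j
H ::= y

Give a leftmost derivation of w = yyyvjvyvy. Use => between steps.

S => yH => ySvC => yyHvC => yySvCvC => yyyHvCvC => yyySjvCvC => yyyvjvCvC => yyyvjvyvC => yyyvjvyvy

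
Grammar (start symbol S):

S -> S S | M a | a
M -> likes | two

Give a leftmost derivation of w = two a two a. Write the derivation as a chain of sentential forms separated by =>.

S => S S => M a S => two a S => two a M a => two a two a

S => S S   [S -> S S]
S S => M a S   [S -> M a]
M a S => two a S   [M -> two]
two a S => two a M a   [S -> M a]
two a M a => two a two a   [M -> two]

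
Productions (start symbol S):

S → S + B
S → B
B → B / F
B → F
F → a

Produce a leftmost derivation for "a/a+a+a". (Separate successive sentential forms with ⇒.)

S ⇒ S+B   [S → S + B]
S+B ⇒ S+B+B   [S → S + B]
S+B+B ⇒ B+B+B   [S → B]
B+B+B ⇒ B/F+B+B   [B → B / F]
B/F+B+B ⇒ F/F+B+B   [B → F]
F/F+B+B ⇒ a/F+B+B   [F → a]
a/F+B+B ⇒ a/a+B+B   [F → a]
a/a+B+B ⇒ a/a+F+B   [B → F]
a/a+F+B ⇒ a/a+a+B   [F → a]
a/a+a+B ⇒ a/a+a+F   [B → F]
a/a+a+F ⇒ a/a+a+a   [F → a]

S ⇒ S+B ⇒ S+B+B ⇒ B+B+B ⇒ B/F+B+B ⇒ F/F+B+B ⇒ a/F+B+B ⇒ a/a+B+B ⇒ a/a+F+B ⇒ a/a+a+B ⇒ a/a+a+F ⇒ a/a+a+a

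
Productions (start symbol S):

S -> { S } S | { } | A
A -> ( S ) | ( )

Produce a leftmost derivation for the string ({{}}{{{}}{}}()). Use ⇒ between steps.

S ⇒ A ⇒ (S) ⇒ ({S}S) ⇒ ({{}}S) ⇒ ({{}}{S}S) ⇒ ({{}}{{S}S}S) ⇒ ({{}}{{{}}S}S) ⇒ ({{}}{{{}}{}}S) ⇒ ({{}}{{{}}{}}A) ⇒ ({{}}{{{}}{}}())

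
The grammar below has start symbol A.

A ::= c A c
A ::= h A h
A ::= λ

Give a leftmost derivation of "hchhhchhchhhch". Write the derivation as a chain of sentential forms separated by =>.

A => hAh   [A ::= h A h]
hAh => hcAch   [A ::= c A c]
hcAch => hchAhch   [A ::= h A h]
hchAhch => hchhAhhch   [A ::= h A h]
hchhAhhch => hchhhAhhhch   [A ::= h A h]
hchhhAhhhch => hchhhcAchhhch   [A ::= c A c]
hchhhcAchhhch => hchhhchAhchhhch   [A ::= h A h]
hchhhchAhchhhch => hchhhchhchhhch   [A ::= λ]

A => hAh => hcAch => hchAhch => hchhAhhch => hchhhAhhhch => hchhhcAchhhch => hchhhchAhchhhch => hchhhchhchhhch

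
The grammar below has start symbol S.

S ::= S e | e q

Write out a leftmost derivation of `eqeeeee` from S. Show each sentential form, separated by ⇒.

S ⇒ Se ⇒ See ⇒ Seee ⇒ Seeee ⇒ Seeeee ⇒ eqeeeee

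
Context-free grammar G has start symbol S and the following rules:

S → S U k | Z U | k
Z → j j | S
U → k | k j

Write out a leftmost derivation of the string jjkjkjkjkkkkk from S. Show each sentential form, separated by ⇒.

S⇒SUk⇒SUkUk⇒SUkUkUk⇒ZUUkUkUk⇒SUUkUkUk⇒ZUUUkUkUk⇒jjUUUkUkUk⇒jjkjUUkUkUk⇒jjkjkjUkUkUk⇒jjkjkjkjkUkUk⇒jjkjkjkjkkkUk⇒jjkjkjkjkkkkk

S ⇒ SUk   [S → S U k]
SUk ⇒ SUkUk   [S → S U k]
SUkUk ⇒ SUkUkUk   [S → S U k]
SUkUkUk ⇒ ZUUkUkUk   [S → Z U]
ZUUkUkUk ⇒ SUUkUkUk   [Z → S]
SUUkUkUk ⇒ ZUUUkUkUk   [S → Z U]
ZUUUkUkUk ⇒ jjUUUkUkUk   [Z → j j]
jjUUUkUkUk ⇒ jjkjUUkUkUk   [U → k j]
jjkjUUkUkUk ⇒ jjkjkjUkUkUk   [U → k j]
jjkjkjUkUkUk ⇒ jjkjkjkjkUkUk   [U → k j]
jjkjkjkjkUkUk ⇒ jjkjkjkjkkkUk   [U → k]
jjkjkjkjkkkUk ⇒ jjkjkjkjkkkkk   [U → k]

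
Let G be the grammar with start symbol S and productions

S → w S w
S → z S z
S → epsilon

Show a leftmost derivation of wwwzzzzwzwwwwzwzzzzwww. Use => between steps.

S => wSw   [S → w S w]
wSw => wwSww   [S → w S w]
wwSww => wwwSwww   [S → w S w]
wwwSwww => wwwzSzwww   [S → z S z]
wwwzSzwww => wwwzzSzzwww   [S → z S z]
wwwzzSzzwww => wwwzzzSzzzwww   [S → z S z]
wwwzzzSzzzwww => wwwzzzzSzzzzwww   [S → z S z]
wwwzzzzSzzzzwww => wwwzzzzwSwzzzzwww   [S → w S w]
wwwzzzzwSwzzzzwww => wwwzzzzwzSzwzzzzwww   [S → z S z]
wwwzzzzwzSzwzzzzwww => wwwzzzzwzwSwzwzzzzwww   [S → w S w]
wwwzzzzwzwSwzwzzzzwww => wwwzzzzwzwwSwwzwzzzzwww   [S → w S w]
wwwzzzzwzwwSwwzwzzzzwww => wwwzzzzwzwwwwzwzzzzwww   [S → epsilon]

S => wSw => wwSww => wwwSwww => wwwzSzwww => wwwzzSzzwww => wwwzzzSzzzwww => wwwzzzzSzzzzwww => wwwzzzzwSwzzzzwww => wwwzzzzwzSzwzzzzwww => wwwzzzzwzwSwzwzzzzwww => wwwzzzzwzwwSwwzwzzzzwww => wwwzzzzwzwwwwzwzzzzwww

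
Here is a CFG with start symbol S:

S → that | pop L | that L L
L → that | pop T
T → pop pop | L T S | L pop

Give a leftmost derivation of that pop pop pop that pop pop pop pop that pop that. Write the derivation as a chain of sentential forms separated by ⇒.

S ⇒ that L L ⇒ that pop T L ⇒ that pop L pop L ⇒ that pop pop T pop L ⇒ that pop pop L T S pop L ⇒ that pop pop pop T T S pop L ⇒ that pop pop pop L pop T S pop L ⇒ that pop pop pop that pop T S pop L ⇒ that pop pop pop that pop pop pop S pop L ⇒ that pop pop pop that pop pop pop pop L pop L ⇒ that pop pop pop that pop pop pop pop that pop L ⇒ that pop pop pop that pop pop pop pop that pop that

S ⇒ that L L   [S → that L L]
that L L ⇒ that pop T L   [L → pop T]
that pop T L ⇒ that pop L pop L   [T → L pop]
that pop L pop L ⇒ that pop pop T pop L   [L → pop T]
that pop pop T pop L ⇒ that pop pop L T S pop L   [T → L T S]
that pop pop L T S pop L ⇒ that pop pop pop T T S pop L   [L → pop T]
that pop pop pop T T S pop L ⇒ that pop pop pop L pop T S pop L   [T → L pop]
that pop pop pop L pop T S pop L ⇒ that pop pop pop that pop T S pop L   [L → that]
that pop pop pop that pop T S pop L ⇒ that pop pop pop that pop pop pop S pop L   [T → pop pop]
that pop pop pop that pop pop pop S pop L ⇒ that pop pop pop that pop pop pop pop L pop L   [S → pop L]
that pop pop pop that pop pop pop pop L pop L ⇒ that pop pop pop that pop pop pop pop that pop L   [L → that]
that pop pop pop that pop pop pop pop that pop L ⇒ that pop pop pop that pop pop pop pop that pop that   [L → that]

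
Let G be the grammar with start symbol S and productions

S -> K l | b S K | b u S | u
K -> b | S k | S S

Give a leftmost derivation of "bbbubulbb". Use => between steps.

S=>bSK=>bbSKK=>bbKlKK=>bbSSlKK=>bbbSKSlKK=>bbbuKSlKK=>bbbubSlKK=>bbbubulKK=>bbbubulbK=>bbbubulbb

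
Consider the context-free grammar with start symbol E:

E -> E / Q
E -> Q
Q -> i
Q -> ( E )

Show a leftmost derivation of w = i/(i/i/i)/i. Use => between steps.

E => E/Q => E/Q/Q => Q/Q/Q => i/Q/Q => i/(E)/Q => i/(E/Q)/Q => i/(E/Q/Q)/Q => i/(Q/Q/Q)/Q => i/(i/Q/Q)/Q => i/(i/i/Q)/Q => i/(i/i/i)/Q => i/(i/i/i)/i

E => E/Q   [E -> E / Q]
E/Q => E/Q/Q   [E -> E / Q]
E/Q/Q => Q/Q/Q   [E -> Q]
Q/Q/Q => i/Q/Q   [Q -> i]
i/Q/Q => i/(E)/Q   [Q -> ( E )]
i/(E)/Q => i/(E/Q)/Q   [E -> E / Q]
i/(E/Q)/Q => i/(E/Q/Q)/Q   [E -> E / Q]
i/(E/Q/Q)/Q => i/(Q/Q/Q)/Q   [E -> Q]
i/(Q/Q/Q)/Q => i/(i/Q/Q)/Q   [Q -> i]
i/(i/Q/Q)/Q => i/(i/i/Q)/Q   [Q -> i]
i/(i/i/Q)/Q => i/(i/i/i)/Q   [Q -> i]
i/(i/i/i)/Q => i/(i/i/i)/i   [Q -> i]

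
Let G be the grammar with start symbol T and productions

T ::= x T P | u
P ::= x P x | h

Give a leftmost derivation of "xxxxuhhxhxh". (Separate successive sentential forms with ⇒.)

T ⇒ xTP ⇒ xxTPP ⇒ xxxTPPP ⇒ xxxxTPPPP ⇒ xxxxuPPPP ⇒ xxxxuhPPP ⇒ xxxxuhhPP ⇒ xxxxuhhxPxP ⇒ xxxxuhhxhxP ⇒ xxxxuhhxhxh

T ⇒ xTP   [T ::= x T P]
xTP ⇒ xxTPP   [T ::= x T P]
xxTPP ⇒ xxxTPPP   [T ::= x T P]
xxxTPPP ⇒ xxxxTPPPP   [T ::= x T P]
xxxxTPPPP ⇒ xxxxuPPPP   [T ::= u]
xxxxuPPPP ⇒ xxxxuhPPP   [P ::= h]
xxxxuhPPP ⇒ xxxxuhhPP   [P ::= h]
xxxxuhhPP ⇒ xxxxuhhxPxP   [P ::= x P x]
xxxxuhhxPxP ⇒ xxxxuhhxhxP   [P ::= h]
xxxxuhhxhxP ⇒ xxxxuhhxhxh   [P ::= h]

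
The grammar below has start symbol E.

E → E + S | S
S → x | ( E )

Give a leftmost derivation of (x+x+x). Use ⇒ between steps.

E ⇒ S   [E → S]
S ⇒ (E)   [S → ( E )]
(E) ⇒ (E+S)   [E → E + S]
(E+S) ⇒ (E+S+S)   [E → E + S]
(E+S+S) ⇒ (S+S+S)   [E → S]
(S+S+S) ⇒ (x+S+S)   [S → x]
(x+S+S) ⇒ (x+x+S)   [S → x]
(x+x+S) ⇒ (x+x+x)   [S → x]

E ⇒ S ⇒ (E) ⇒ (E+S) ⇒ (E+S+S) ⇒ (S+S+S) ⇒ (x+S+S) ⇒ (x+x+S) ⇒ (x+x+x)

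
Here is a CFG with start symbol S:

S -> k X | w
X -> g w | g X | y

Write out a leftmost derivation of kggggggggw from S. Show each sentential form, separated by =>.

S => kX => kgX => kggX => kgggX => kggggX => kgggggX => kggggggX => kgggggggX => kggggggggw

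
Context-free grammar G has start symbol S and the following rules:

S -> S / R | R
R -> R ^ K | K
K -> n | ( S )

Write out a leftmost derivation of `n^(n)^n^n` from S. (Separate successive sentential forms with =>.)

S => R => R^K => R^K^K => R^K^K^K => K^K^K^K => n^K^K^K => n^(S)^K^K => n^(R)^K^K => n^(K)^K^K => n^(n)^K^K => n^(n)^n^K => n^(n)^n^n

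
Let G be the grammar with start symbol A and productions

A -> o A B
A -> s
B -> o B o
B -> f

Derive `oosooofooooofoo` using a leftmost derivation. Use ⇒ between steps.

A ⇒ oAB ⇒ ooABB ⇒ oosBB ⇒ oosoBoB ⇒ oosooBooB ⇒ oosoooBoooB ⇒ oosooofoooB ⇒ oosooofooooBo ⇒ oosooofoooooBoo ⇒ oosooofooooofoo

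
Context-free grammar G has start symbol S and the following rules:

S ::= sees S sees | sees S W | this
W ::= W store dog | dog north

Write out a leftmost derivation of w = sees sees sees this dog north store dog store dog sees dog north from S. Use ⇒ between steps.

S ⇒ sees S W ⇒ sees sees S sees W ⇒ sees sees sees S W sees W ⇒ sees sees sees this W sees W ⇒ sees sees sees this W store dog sees W ⇒ sees sees sees this W store dog store dog sees W ⇒ sees sees sees this dog north store dog store dog sees W ⇒ sees sees sees this dog north store dog store dog sees dog north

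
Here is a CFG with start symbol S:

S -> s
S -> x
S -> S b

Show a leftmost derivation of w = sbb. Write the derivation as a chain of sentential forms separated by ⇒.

S ⇒ Sb   [S -> S b]
Sb ⇒ Sbb   [S -> S b]
Sbb ⇒ sbb   [S -> s]

S ⇒ Sb ⇒ Sbb ⇒ sbb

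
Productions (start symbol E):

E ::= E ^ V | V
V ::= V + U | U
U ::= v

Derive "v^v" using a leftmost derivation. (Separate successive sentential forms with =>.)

E => E^V => V^V => U^V => v^V => v^U => v^v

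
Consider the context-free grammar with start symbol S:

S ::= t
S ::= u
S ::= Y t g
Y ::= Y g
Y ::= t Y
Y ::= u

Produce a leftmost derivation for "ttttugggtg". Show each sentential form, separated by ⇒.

S ⇒ Ytg ⇒ tYtg ⇒ ttYtg ⇒ ttYgtg ⇒ ttYggtg ⇒ tttYggtg ⇒ ttttYggtg ⇒ ttttYgggtg ⇒ ttttugggtg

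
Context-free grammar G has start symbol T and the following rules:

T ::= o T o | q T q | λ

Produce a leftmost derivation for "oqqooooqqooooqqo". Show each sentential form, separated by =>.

T => oTo => oqTqo => oqqTqqo => oqqoToqqo => oqqooTooqqo => oqqoooToooqqo => oqqooooTooooqqo => oqqooooqTqooooqqo => oqqooooqqooooqqo

T => oTo   [T ::= o T o]
oTo => oqTqo   [T ::= q T q]
oqTqo => oqqTqqo   [T ::= q T q]
oqqTqqo => oqqoToqqo   [T ::= o T o]
oqqoToqqo => oqqooTooqqo   [T ::= o T o]
oqqooTooqqo => oqqoooToooqqo   [T ::= o T o]
oqqoooToooqqo => oqqooooTooooqqo   [T ::= o T o]
oqqooooTooooqqo => oqqooooqTqooooqqo   [T ::= q T q]
oqqooooqTqooooqqo => oqqooooqqooooqqo   [T ::= λ]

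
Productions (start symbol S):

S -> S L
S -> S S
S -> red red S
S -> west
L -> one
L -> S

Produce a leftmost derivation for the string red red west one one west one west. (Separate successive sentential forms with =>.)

S => S S   [S -> S S]
S S => S L S   [S -> S L]
S L S => S S L S   [S -> S S]
S S L S => S L S L S   [S -> S L]
S L S L S => S L L S L S   [S -> S L]
S L L S L S => red red S L L S L S   [S -> red red S]
red red S L L S L S => red red west L L S L S   [S -> west]
red red west L L S L S => red red west one L S L S   [L -> one]
red red west one L S L S => red red west one one S L S   [L -> one]
red red west one one S L S => red red west one one west L S   [S -> west]
red red west one one west L S => red red west one one west one S   [L -> one]
red red west one one west one S => red red west one one west one west   [S -> west]

S => S S => S L S => S S L S => S L S L S => S L L S L S => red red S L L S L S => red red west L L S L S => red red west one L S L S => red red west one one S L S => red red west one one west L S => red red west one one west one S => red red west one one west one west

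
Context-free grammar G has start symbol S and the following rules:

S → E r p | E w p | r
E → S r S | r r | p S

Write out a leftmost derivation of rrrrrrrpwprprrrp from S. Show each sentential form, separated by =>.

S => Erp => SrSrp => ErprSrp => SrSrprSrp => rrSrprSrp => rrEwprprSrp => rrSrSwprprSrp => rrrrSwprprSrp => rrrrErpwprprSrp => rrrrrrrpwprprSrp => rrrrrrrpwprprrrp

S => Erp   [S → E r p]
Erp => SrSrp   [E → S r S]
SrSrp => ErprSrp   [S → E r p]
ErprSrp => SrSrprSrp   [E → S r S]
SrSrprSrp => rrSrprSrp   [S → r]
rrSrprSrp => rrEwprprSrp   [S → E w p]
rrEwprprSrp => rrSrSwprprSrp   [E → S r S]
rrSrSwprprSrp => rrrrSwprprSrp   [S → r]
rrrrSwprprSrp => rrrrErpwprprSrp   [S → E r p]
rrrrErpwprprSrp => rrrrrrrpwprprSrp   [E → r r]
rrrrrrrpwprprSrp => rrrrrrrpwprprrrp   [S → r]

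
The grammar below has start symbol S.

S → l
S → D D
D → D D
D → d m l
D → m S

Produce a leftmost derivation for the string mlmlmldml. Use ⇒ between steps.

S⇒DD⇒DDD⇒mSDD⇒mlDD⇒mlmSD⇒mlmlD⇒mlmlDD⇒mlmlmSD⇒mlmlmlD⇒mlmlmldml

S ⇒ DD   [S → D D]
DD ⇒ DDD   [D → D D]
DDD ⇒ mSDD   [D → m S]
mSDD ⇒ mlDD   [S → l]
mlDD ⇒ mlmSD   [D → m S]
mlmSD ⇒ mlmlD   [S → l]
mlmlD ⇒ mlmlDD   [D → D D]
mlmlDD ⇒ mlmlmSD   [D → m S]
mlmlmSD ⇒ mlmlmlD   [S → l]
mlmlmlD ⇒ mlmlmldml   [D → d m l]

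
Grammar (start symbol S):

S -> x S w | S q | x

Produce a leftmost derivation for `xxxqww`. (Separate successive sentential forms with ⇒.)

S ⇒ xSw ⇒ xxSww ⇒ xxSqww ⇒ xxxqww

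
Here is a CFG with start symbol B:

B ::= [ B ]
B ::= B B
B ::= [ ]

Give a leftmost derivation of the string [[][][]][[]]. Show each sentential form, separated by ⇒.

B ⇒ BB   [B ::= B B]
BB ⇒ [B]B   [B ::= [ B ]]
[B]B ⇒ [BB]B   [B ::= B B]
[BB]B ⇒ [[]B]B   [B ::= [ ]]
[[]B]B ⇒ [[]BB]B   [B ::= B B]
[[]BB]B ⇒ [[][]B]B   [B ::= [ ]]
[[][]B]B ⇒ [[][][]]B   [B ::= [ ]]
[[][][]]B ⇒ [[][][]][B]   [B ::= [ B ]]
[[][][]][B] ⇒ [[][][]][[]]   [B ::= [ ]]

B⇒BB⇒[B]B⇒[BB]B⇒[[]B]B⇒[[]BB]B⇒[[][]B]B⇒[[][][]]B⇒[[][][]][B]⇒[[][][]][[]]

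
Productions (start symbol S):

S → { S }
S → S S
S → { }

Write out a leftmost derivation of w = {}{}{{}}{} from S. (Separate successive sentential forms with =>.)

S => SS   [S → S S]
SS => SSS   [S → S S]
SSS => {}SS   [S → { }]
{}SS => {}SSS   [S → S S]
{}SSS => {}{}SS   [S → { }]
{}{}SS => {}{}{S}S   [S → { S }]
{}{}{S}S => {}{}{{}}S   [S → { }]
{}{}{{}}S => {}{}{{}}{}   [S → { }]

S => SS => SSS => {}SS => {}SSS => {}{}SS => {}{}{S}S => {}{}{{}}S => {}{}{{}}{}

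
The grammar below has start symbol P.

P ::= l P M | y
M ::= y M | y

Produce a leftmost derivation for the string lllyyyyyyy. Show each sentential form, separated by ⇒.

P ⇒ lPM   [P ::= l P M]
lPM ⇒ llPMM   [P ::= l P M]
llPMM ⇒ lllPMMM   [P ::= l P M]
lllPMMM ⇒ lllyMMM   [P ::= y]
lllyMMM ⇒ lllyyMMM   [M ::= y M]
lllyyMMM ⇒ lllyyyMMM   [M ::= y M]
lllyyyMMM ⇒ lllyyyyMMM   [M ::= y M]
lllyyyyMMM ⇒ lllyyyyyMM   [M ::= y]
lllyyyyyMM ⇒ lllyyyyyyM   [M ::= y]
lllyyyyyyM ⇒ lllyyyyyyy   [M ::= y]

P⇒lPM⇒llPMM⇒lllPMMM⇒lllyMMM⇒lllyyMMM⇒lllyyyMMM⇒lllyyyyMMM⇒lllyyyyyMM⇒lllyyyyyyM⇒lllyyyyyyy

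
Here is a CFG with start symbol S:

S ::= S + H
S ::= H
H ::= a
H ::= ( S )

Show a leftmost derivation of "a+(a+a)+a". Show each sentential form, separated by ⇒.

S ⇒ S+H ⇒ S+H+H ⇒ H+H+H ⇒ a+H+H ⇒ a+(S)+H ⇒ a+(S+H)+H ⇒ a+(H+H)+H ⇒ a+(a+H)+H ⇒ a+(a+a)+H ⇒ a+(a+a)+a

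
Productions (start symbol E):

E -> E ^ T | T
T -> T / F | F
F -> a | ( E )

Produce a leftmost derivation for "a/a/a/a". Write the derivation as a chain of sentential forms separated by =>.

E=>T=>T/F=>T/F/F=>T/F/F/F=>F/F/F/F=>a/F/F/F=>a/a/F/F=>a/a/a/F=>a/a/a/a

E => T   [E -> T]
T => T/F   [T -> T / F]
T/F => T/F/F   [T -> T / F]
T/F/F => T/F/F/F   [T -> T / F]
T/F/F/F => F/F/F/F   [T -> F]
F/F/F/F => a/F/F/F   [F -> a]
a/F/F/F => a/a/F/F   [F -> a]
a/a/F/F => a/a/a/F   [F -> a]
a/a/a/F => a/a/a/a   [F -> a]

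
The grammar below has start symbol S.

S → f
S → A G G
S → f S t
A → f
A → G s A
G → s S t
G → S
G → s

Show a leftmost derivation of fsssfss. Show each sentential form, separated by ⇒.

S ⇒ AGG ⇒ GsAGG ⇒ SsAGG ⇒ AGGsAGG ⇒ fGGsAGG ⇒ fsGsAGG ⇒ fsssAGG ⇒ fsssfGG ⇒ fsssfsG ⇒ fsssfss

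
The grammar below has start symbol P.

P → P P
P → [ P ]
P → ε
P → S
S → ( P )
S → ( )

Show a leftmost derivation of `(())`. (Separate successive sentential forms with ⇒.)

P ⇒ S ⇒ (P) ⇒ (PP) ⇒ (SP) ⇒ (()P) ⇒ (())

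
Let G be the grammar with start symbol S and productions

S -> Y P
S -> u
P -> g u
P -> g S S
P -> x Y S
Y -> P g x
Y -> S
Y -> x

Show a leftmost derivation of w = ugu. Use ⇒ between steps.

S ⇒ YP   [S -> Y P]
YP ⇒ SP   [Y -> S]
SP ⇒ uP   [S -> u]
uP ⇒ ugu   [P -> g u]

S ⇒ YP ⇒ SP ⇒ uP ⇒ ugu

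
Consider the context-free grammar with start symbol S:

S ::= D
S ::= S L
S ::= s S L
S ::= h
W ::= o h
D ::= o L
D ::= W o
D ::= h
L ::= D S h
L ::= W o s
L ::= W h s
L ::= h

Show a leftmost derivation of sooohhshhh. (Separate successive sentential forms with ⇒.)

S ⇒ sSL   [S ::= s S L]
sSL ⇒ sDL   [S ::= D]
sDL ⇒ soLL   [D ::= o L]
soLL ⇒ soDShL   [L ::= D S h]
soDShL ⇒ sooLShL   [D ::= o L]
sooLShL ⇒ sooWhsShL   [L ::= W h s]
sooWhsShL ⇒ sooohhsShL   [W ::= o h]
sooohhsShL ⇒ sooohhshhL   [S ::= h]
sooohhshhL ⇒ sooohhshhh   [L ::= h]

S⇒sSL⇒sDL⇒soLL⇒soDShL⇒sooLShL⇒sooWhsShL⇒sooohhsShL⇒sooohhshhL⇒sooohhshhh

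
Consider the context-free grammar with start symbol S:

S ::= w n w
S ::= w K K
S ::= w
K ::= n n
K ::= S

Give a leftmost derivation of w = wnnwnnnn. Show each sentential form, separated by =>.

S => wKK => wnnK => wnnS => wnnwKK => wnnwnnK => wnnwnnnn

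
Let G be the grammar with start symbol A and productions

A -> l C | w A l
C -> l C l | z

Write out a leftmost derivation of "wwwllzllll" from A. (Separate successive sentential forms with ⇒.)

A ⇒ wAl ⇒ wwAll ⇒ wwwAlll ⇒ wwwlClll ⇒ wwwllCllll ⇒ wwwllzllll

A ⇒ wAl   [A -> w A l]
wAl ⇒ wwAll   [A -> w A l]
wwAll ⇒ wwwAlll   [A -> w A l]
wwwAlll ⇒ wwwlClll   [A -> l C]
wwwlClll ⇒ wwwllCllll   [C -> l C l]
wwwllCllll ⇒ wwwllzllll   [C -> z]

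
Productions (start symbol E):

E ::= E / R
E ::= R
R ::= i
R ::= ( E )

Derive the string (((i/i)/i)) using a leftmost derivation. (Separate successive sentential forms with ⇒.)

E ⇒ R   [E ::= R]
R ⇒ (E)   [R ::= ( E )]
(E) ⇒ (R)   [E ::= R]
(R) ⇒ ((E))   [R ::= ( E )]
((E)) ⇒ ((E/R))   [E ::= E / R]
((E/R)) ⇒ ((R/R))   [E ::= R]
((R/R)) ⇒ (((E)/R))   [R ::= ( E )]
(((E)/R)) ⇒ (((E/R)/R))   [E ::= E / R]
(((E/R)/R)) ⇒ (((R/R)/R))   [E ::= R]
(((R/R)/R)) ⇒ (((i/R)/R))   [R ::= i]
(((i/R)/R)) ⇒ (((i/i)/R))   [R ::= i]
(((i/i)/R)) ⇒ (((i/i)/i))   [R ::= i]

E ⇒ R ⇒ (E) ⇒ (R) ⇒ ((E)) ⇒ ((E/R)) ⇒ ((R/R)) ⇒ (((E)/R)) ⇒ (((E/R)/R)) ⇒ (((R/R)/R)) ⇒ (((i/R)/R)) ⇒ (((i/i)/R)) ⇒ (((i/i)/i))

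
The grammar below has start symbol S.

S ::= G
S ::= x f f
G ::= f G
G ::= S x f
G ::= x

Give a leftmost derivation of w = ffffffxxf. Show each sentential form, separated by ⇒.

S ⇒ G ⇒ fG ⇒ ffG ⇒ ffSxf ⇒ ffGxf ⇒ fffGxf ⇒ ffffGxf ⇒ fffffGxf ⇒ ffffffGxf ⇒ ffffffxxf

S ⇒ G   [S ::= G]
G ⇒ fG   [G ::= f G]
fG ⇒ ffG   [G ::= f G]
ffG ⇒ ffSxf   [G ::= S x f]
ffSxf ⇒ ffGxf   [S ::= G]
ffGxf ⇒ fffGxf   [G ::= f G]
fffGxf ⇒ ffffGxf   [G ::= f G]
ffffGxf ⇒ fffffGxf   [G ::= f G]
fffffGxf ⇒ ffffffGxf   [G ::= f G]
ffffffGxf ⇒ ffffffxxf   [G ::= x]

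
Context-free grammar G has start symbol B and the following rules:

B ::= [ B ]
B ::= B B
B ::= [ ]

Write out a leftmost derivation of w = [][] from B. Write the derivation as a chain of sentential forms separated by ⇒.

B ⇒ BB   [B ::= B B]
BB ⇒ []B   [B ::= [ ]]
[]B ⇒ [][]   [B ::= [ ]]

B ⇒ BB ⇒ []B ⇒ [][]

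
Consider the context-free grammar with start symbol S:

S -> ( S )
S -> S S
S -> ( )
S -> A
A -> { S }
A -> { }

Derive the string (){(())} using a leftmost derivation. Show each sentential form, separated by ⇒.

S ⇒ SS   [S -> S S]
SS ⇒ ()S   [S -> ( )]
()S ⇒ ()A   [S -> A]
()A ⇒ (){S}   [A -> { S }]
(){S} ⇒ (){(S)}   [S -> ( S )]
(){(S)} ⇒ (){(())}   [S -> ( )]

S⇒SS⇒()S⇒()A⇒(){S}⇒(){(S)}⇒(){(())}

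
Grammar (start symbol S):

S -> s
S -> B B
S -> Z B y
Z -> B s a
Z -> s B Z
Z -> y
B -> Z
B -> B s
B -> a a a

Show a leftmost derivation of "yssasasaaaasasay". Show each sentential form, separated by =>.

S=>ZBy=>BsaBy=>ZsaBy=>BsasaBy=>ZsasaBy=>BsasasaBy=>BssasasaBy=>ZssasasaBy=>yssasasaBy=>yssasasaZy=>yssasasaBsay=>yssasasaZsay=>yssasasaBsasay=>yssasasaaaasasay

S => ZBy   [S -> Z B y]
ZBy => BsaBy   [Z -> B s a]
BsaBy => ZsaBy   [B -> Z]
ZsaBy => BsasaBy   [Z -> B s a]
BsasaBy => ZsasaBy   [B -> Z]
ZsasaBy => BsasasaBy   [Z -> B s a]
BsasasaBy => BssasasaBy   [B -> B s]
BssasasaBy => ZssasasaBy   [B -> Z]
ZssasasaBy => yssasasaBy   [Z -> y]
yssasasaBy => yssasasaZy   [B -> Z]
yssasasaZy => yssasasaBsay   [Z -> B s a]
yssasasaBsay => yssasasaZsay   [B -> Z]
yssasasaZsay => yssasasaBsasay   [Z -> B s a]
yssasasaBsasay => yssasasaaaasasay   [B -> a a a]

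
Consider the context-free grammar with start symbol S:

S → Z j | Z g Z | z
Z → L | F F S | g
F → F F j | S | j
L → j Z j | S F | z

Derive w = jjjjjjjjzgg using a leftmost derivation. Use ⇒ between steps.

S ⇒ ZgZ ⇒ FFSgZ ⇒ FFjFSgZ ⇒ FFjFjFSgZ ⇒ FFjFjFjFSgZ ⇒ jFjFjFjFSgZ ⇒ jjjFjFjFSgZ ⇒ jjjjjFjFSgZ ⇒ jjjjjjjFSgZ ⇒ jjjjjjjjSgZ ⇒ jjjjjjjjzgZ ⇒ jjjjjjjjzgg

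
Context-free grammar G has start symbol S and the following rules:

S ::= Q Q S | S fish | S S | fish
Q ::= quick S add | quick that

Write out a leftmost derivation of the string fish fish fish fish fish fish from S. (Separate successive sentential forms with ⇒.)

S ⇒ S fish   [S ::= S fish]
S fish ⇒ S fish fish   [S ::= S fish]
S fish fish ⇒ S S fish fish   [S ::= S S]
S S fish fish ⇒ S S S fish fish   [S ::= S S]
S S S fish fish ⇒ S S S S fish fish   [S ::= S S]
S S S S fish fish ⇒ fish S S S fish fish   [S ::= fish]
fish S S S fish fish ⇒ fish fish S S fish fish   [S ::= fish]
fish fish S S fish fish ⇒ fish fish fish S fish fish   [S ::= fish]
fish fish fish S fish fish ⇒ fish fish fish fish fish fish   [S ::= fish]

S ⇒ S fish ⇒ S fish fish ⇒ S S fish fish ⇒ S S S fish fish ⇒ S S S S fish fish ⇒ fish S S S fish fish ⇒ fish fish S S fish fish ⇒ fish fish fish S fish fish ⇒ fish fish fish fish fish fish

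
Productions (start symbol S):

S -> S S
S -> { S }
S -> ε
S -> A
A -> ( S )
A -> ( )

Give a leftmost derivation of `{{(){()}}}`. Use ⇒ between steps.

S ⇒ {S}   [S -> { S }]
{S} ⇒ {{S}}   [S -> { S }]
{{S}} ⇒ {{SS}}   [S -> S S]
{{SS}} ⇒ {{AS}}   [S -> A]
{{AS}} ⇒ {{()S}}   [A -> ( )]
{{()S}} ⇒ {{()SS}}   [S -> S S]
{{()SS}} ⇒ {{()SSS}}   [S -> S S]
{{()SSS}} ⇒ {{(){S}SS}}   [S -> { S }]
{{(){S}SS}} ⇒ {{(){A}SS}}   [S -> A]
{{(){A}SS}} ⇒ {{(){()}SS}}   [A -> ( )]
{{(){()}SS}} ⇒ {{(){()}S}}   [S -> ε]
{{(){()}S}} ⇒ {{(){()}}}   [S -> ε]

S⇒{S}⇒{{S}}⇒{{SS}}⇒{{AS}}⇒{{()S}}⇒{{()SS}}⇒{{()SSS}}⇒{{(){S}SS}}⇒{{(){A}SS}}⇒{{(){()}SS}}⇒{{(){()}S}}⇒{{(){()}}}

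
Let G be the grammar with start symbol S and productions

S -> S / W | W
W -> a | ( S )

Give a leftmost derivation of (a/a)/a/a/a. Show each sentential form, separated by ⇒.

S ⇒ S/W ⇒ S/W/W ⇒ S/W/W/W ⇒ W/W/W/W ⇒ (S)/W/W/W ⇒ (S/W)/W/W/W ⇒ (W/W)/W/W/W ⇒ (a/W)/W/W/W ⇒ (a/a)/W/W/W ⇒ (a/a)/a/W/W ⇒ (a/a)/a/a/W ⇒ (a/a)/a/a/a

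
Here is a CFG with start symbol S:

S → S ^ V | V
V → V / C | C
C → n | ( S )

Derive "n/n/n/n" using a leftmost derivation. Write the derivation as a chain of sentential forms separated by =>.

S => V => V/C => V/C/C => V/C/C/C => C/C/C/C => n/C/C/C => n/n/C/C => n/n/n/C => n/n/n/n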